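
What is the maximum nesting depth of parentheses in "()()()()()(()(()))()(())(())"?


Input: "()()()()()(()(()))()(())(())"
Tracking depth:
  Position 0 '(': depth becomes 1
  Position 1 ')': depth becomes 0
  Position 2 '(': depth becomes 1
  Position 3 ')': depth becomes 0
  Position 4 '(': depth becomes 1
  Position 5 ')': depth becomes 0
  Position 6 '(': depth becomes 1
  Position 7 ')': depth becomes 0
  Position 8 '(': depth becomes 1
  Position 9 ')': depth becomes 0
  Position 10 '(': depth becomes 1
  Position 11 '(': depth becomes 2
  Position 12 ')': depth becomes 1
  Position 13 '(': depth becomes 2
  Position 14 '(': depth becomes 3
  Position 15 ')': depth becomes 2
  Position 16 ')': depth becomes 1
  Position 17 ')': depth becomes 0
  Position 18 '(': depth becomes 1
  Position 19 ')': depth becomes 0
  Position 20 '(': depth becomes 1
  Position 21 '(': depth becomes 2
  Position 22 ')': depth becomes 1
  Position 23 ')': depth becomes 0
  Position 24 '(': depth becomes 1
  Position 25 '(': depth becomes 2
  Position 26 ')': depth becomes 1
  Position 27 ')': depth becomes 0
Maximum depth reached: 3

3


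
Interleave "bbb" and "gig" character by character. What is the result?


Interleaving "bbb" and "gig":
  Position 0: 'b' from first, 'g' from second => "bg"
  Position 1: 'b' from first, 'i' from second => "bi"
  Position 2: 'b' from first, 'g' from second => "bg"
Result: bgbibg

bgbibg


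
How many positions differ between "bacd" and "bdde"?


Comparing "bacd" and "bdde" position by position:
  Position 0: 'b' vs 'b' => same
  Position 1: 'a' vs 'd' => DIFFER
  Position 2: 'c' vs 'd' => DIFFER
  Position 3: 'd' vs 'e' => DIFFER
Positions that differ: 3

3


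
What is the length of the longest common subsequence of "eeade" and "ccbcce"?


LCS of "eeade" and "ccbcce"
DP table:
           c    c    b    c    c    e
      0    0    0    0    0    0    0
  e   0    0    0    0    0    0    1
  e   0    0    0    0    0    0    1
  a   0    0    0    0    0    0    1
  d   0    0    0    0    0    0    1
  e   0    0    0    0    0    0    1
LCS length = dp[5][6] = 1

1


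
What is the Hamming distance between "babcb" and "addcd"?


Comparing "babcb" and "addcd" position by position:
  Position 0: 'b' vs 'a' => differ
  Position 1: 'a' vs 'd' => differ
  Position 2: 'b' vs 'd' => differ
  Position 3: 'c' vs 'c' => same
  Position 4: 'b' vs 'd' => differ
Total differences (Hamming distance): 4

4


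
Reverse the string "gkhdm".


Input: gkhdm
Reading characters right to left:
  Position 4: 'm'
  Position 3: 'd'
  Position 2: 'h'
  Position 1: 'k'
  Position 0: 'g'
Reversed: mdhkg

mdhkg


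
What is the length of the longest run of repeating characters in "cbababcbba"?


Input: "cbababcbba"
Scanning for longest run:
  Position 1 ('b'): new char, reset run to 1
  Position 2 ('a'): new char, reset run to 1
  Position 3 ('b'): new char, reset run to 1
  Position 4 ('a'): new char, reset run to 1
  Position 5 ('b'): new char, reset run to 1
  Position 6 ('c'): new char, reset run to 1
  Position 7 ('b'): new char, reset run to 1
  Position 8 ('b'): continues run of 'b', length=2
  Position 9 ('a'): new char, reset run to 1
Longest run: 'b' with length 2

2


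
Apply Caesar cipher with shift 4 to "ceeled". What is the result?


Caesar cipher: shift "ceeled" by 4
  'c' (pos 2) + 4 = pos 6 = 'g'
  'e' (pos 4) + 4 = pos 8 = 'i'
  'e' (pos 4) + 4 = pos 8 = 'i'
  'l' (pos 11) + 4 = pos 15 = 'p'
  'e' (pos 4) + 4 = pos 8 = 'i'
  'd' (pos 3) + 4 = pos 7 = 'h'
Result: giipih

giipih


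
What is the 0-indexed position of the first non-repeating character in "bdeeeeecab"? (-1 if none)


Input: bdeeeeecab
Character frequencies:
  'a': 1
  'b': 2
  'c': 1
  'd': 1
  'e': 5
Scanning left to right for freq == 1:
  Position 0 ('b'): freq=2, skip
  Position 1 ('d'): unique! => answer = 1

1


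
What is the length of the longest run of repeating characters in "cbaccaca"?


Input: "cbaccaca"
Scanning for longest run:
  Position 1 ('b'): new char, reset run to 1
  Position 2 ('a'): new char, reset run to 1
  Position 3 ('c'): new char, reset run to 1
  Position 4 ('c'): continues run of 'c', length=2
  Position 5 ('a'): new char, reset run to 1
  Position 6 ('c'): new char, reset run to 1
  Position 7 ('a'): new char, reset run to 1
Longest run: 'c' with length 2

2


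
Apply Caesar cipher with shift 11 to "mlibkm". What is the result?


Caesar cipher: shift "mlibkm" by 11
  'm' (pos 12) + 11 = pos 23 = 'x'
  'l' (pos 11) + 11 = pos 22 = 'w'
  'i' (pos 8) + 11 = pos 19 = 't'
  'b' (pos 1) + 11 = pos 12 = 'm'
  'k' (pos 10) + 11 = pos 21 = 'v'
  'm' (pos 12) + 11 = pos 23 = 'x'
Result: xwtmvx

xwtmvx


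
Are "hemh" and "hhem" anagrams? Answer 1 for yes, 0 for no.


Strings: "hemh", "hhem"
Sorted first:  ehhm
Sorted second: ehhm
Sorted forms match => anagrams

1


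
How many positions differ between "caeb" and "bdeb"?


Comparing "caeb" and "bdeb" position by position:
  Position 0: 'c' vs 'b' => DIFFER
  Position 1: 'a' vs 'd' => DIFFER
  Position 2: 'e' vs 'e' => same
  Position 3: 'b' vs 'b' => same
Positions that differ: 2

2


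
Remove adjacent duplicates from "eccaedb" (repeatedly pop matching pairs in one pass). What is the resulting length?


Input: eccaedb
Stack-based adjacent duplicate removal:
  Read 'e': push. Stack: e
  Read 'c': push. Stack: ec
  Read 'c': matches stack top 'c' => pop. Stack: e
  Read 'a': push. Stack: ea
  Read 'e': push. Stack: eae
  Read 'd': push. Stack: eaed
  Read 'b': push. Stack: eaedb
Final stack: "eaedb" (length 5)

5


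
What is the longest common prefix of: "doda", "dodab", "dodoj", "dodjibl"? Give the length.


Words: doda, dodab, dodoj, dodjibl
  Position 0: all 'd' => match
  Position 1: all 'o' => match
  Position 2: all 'd' => match
  Position 3: ('a', 'a', 'o', 'j') => mismatch, stop
LCP = "dod" (length 3)

3


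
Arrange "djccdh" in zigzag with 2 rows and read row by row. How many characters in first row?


Zigzag "djccdh" into 2 rows:
Placing characters:
  'd' => row 0
  'j' => row 1
  'c' => row 0
  'c' => row 1
  'd' => row 0
  'h' => row 1
Rows:
  Row 0: "dcd"
  Row 1: "jch"
First row length: 3

3


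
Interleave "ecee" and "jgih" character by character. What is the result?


Interleaving "ecee" and "jgih":
  Position 0: 'e' from first, 'j' from second => "ej"
  Position 1: 'c' from first, 'g' from second => "cg"
  Position 2: 'e' from first, 'i' from second => "ei"
  Position 3: 'e' from first, 'h' from second => "eh"
Result: ejcgeieh

ejcgeieh


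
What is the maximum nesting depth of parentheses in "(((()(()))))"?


Input: "(((()(()))))"
Tracking depth:
  Position 0 '(': depth becomes 1
  Position 1 '(': depth becomes 2
  Position 2 '(': depth becomes 3
  Position 3 '(': depth becomes 4
  Position 4 ')': depth becomes 3
  Position 5 '(': depth becomes 4
  Position 6 '(': depth becomes 5
  Position 7 ')': depth becomes 4
  Position 8 ')': depth becomes 3
  Position 9 ')': depth becomes 2
  Position 10 ')': depth becomes 1
  Position 11 ')': depth becomes 0
Maximum depth reached: 5

5


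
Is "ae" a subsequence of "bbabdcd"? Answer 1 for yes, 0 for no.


Check if "ae" is a subsequence of "bbabdcd"
Greedy scan:
  Position 0 ('b'): no match needed
  Position 1 ('b'): no match needed
  Position 2 ('a'): matches sub[0] = 'a'
  Position 3 ('b'): no match needed
  Position 4 ('d'): no match needed
  Position 5 ('c'): no match needed
  Position 6 ('d'): no match needed
Only matched 1/2 characters => not a subsequence

0


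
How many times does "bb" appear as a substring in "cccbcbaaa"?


Searching for "bb" in "cccbcbaaa"
Scanning each position:
  Position 0: "cc" => no
  Position 1: "cc" => no
  Position 2: "cb" => no
  Position 3: "bc" => no
  Position 4: "cb" => no
  Position 5: "ba" => no
  Position 6: "aa" => no
  Position 7: "aa" => no
Total occurrences: 0

0


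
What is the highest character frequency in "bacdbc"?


Input: bacdbc
Character counts:
  'a': 1
  'b': 2
  'c': 2
  'd': 1
Maximum frequency: 2

2


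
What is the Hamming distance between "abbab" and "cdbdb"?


Comparing "abbab" and "cdbdb" position by position:
  Position 0: 'a' vs 'c' => differ
  Position 1: 'b' vs 'd' => differ
  Position 2: 'b' vs 'b' => same
  Position 3: 'a' vs 'd' => differ
  Position 4: 'b' vs 'b' => same
Total differences (Hamming distance): 3

3


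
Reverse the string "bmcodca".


Input: bmcodca
Reading characters right to left:
  Position 6: 'a'
  Position 5: 'c'
  Position 4: 'd'
  Position 3: 'o'
  Position 2: 'c'
  Position 1: 'm'
  Position 0: 'b'
Reversed: acdocmb

acdocmb


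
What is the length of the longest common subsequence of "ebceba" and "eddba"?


LCS of "ebceba" and "eddba"
DP table:
           e    d    d    b    a
      0    0    0    0    0    0
  e   0    1    1    1    1    1
  b   0    1    1    1    2    2
  c   0    1    1    1    2    2
  e   0    1    1    1    2    2
  b   0    1    1    1    2    2
  a   0    1    1    1    2    3
LCS length = dp[6][5] = 3

3


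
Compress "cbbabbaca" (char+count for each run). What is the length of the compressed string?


Input: cbbabbaca
Runs:
  'c' x 1 => "c1"
  'b' x 2 => "b2"
  'a' x 1 => "a1"
  'b' x 2 => "b2"
  'a' x 1 => "a1"
  'c' x 1 => "c1"
  'a' x 1 => "a1"
Compressed: "c1b2a1b2a1c1a1"
Compressed length: 14

14


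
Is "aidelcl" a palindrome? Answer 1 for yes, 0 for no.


Input: aidelcl
Reversed: lcledia
  Compare pos 0 ('a') with pos 6 ('l'): MISMATCH
  Compare pos 1 ('i') with pos 5 ('c'): MISMATCH
  Compare pos 2 ('d') with pos 4 ('l'): MISMATCH
Result: not a palindrome

0


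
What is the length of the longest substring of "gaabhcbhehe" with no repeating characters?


Input: "gaabhcbhehe"
Sliding window (track last position of each char):
  Position 0 ('g'): window [0,0] length 1 -- new best
  Position 1 ('a'): window [0,1] length 2 -- new best
  Position 2 ('a'): repeat (last at 1), move window start to 2
  Position 2 ('a'): window [2,2] length 1
  Position 3 ('b'): window [2,3] length 2
  Position 4 ('h'): window [2,4] length 3 -- new best
  Position 5 ('c'): window [2,5] length 4 -- new best
  Position 6 ('b'): repeat (last at 3), move window start to 4
  Position 6 ('b'): window [4,6] length 3
  Position 7 ('h'): repeat (last at 4), move window start to 5
  Position 7 ('h'): window [5,7] length 3
  Position 8 ('e'): window [5,8] length 4
  Position 9 ('h'): repeat (last at 7), move window start to 8
  Position 9 ('h'): window [8,9] length 2
  Position 10 ('e'): repeat (last at 8), move window start to 9
  Position 10 ('e'): window [9,10] length 2
Longest substring with no repeats: "abhc" with length 4

4


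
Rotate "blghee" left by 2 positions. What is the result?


Input: "blghee", rotate left by 2
First 2 characters: "bl"
Remaining characters: "ghee"
Concatenate remaining + first: "ghee" + "bl" = "gheebl"

gheebl


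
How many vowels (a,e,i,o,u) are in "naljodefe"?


Input: naljodefe
Checking each character:
  'n' at position 0: consonant
  'a' at position 1: vowel (running total: 1)
  'l' at position 2: consonant
  'j' at position 3: consonant
  'o' at position 4: vowel (running total: 2)
  'd' at position 5: consonant
  'e' at position 6: vowel (running total: 3)
  'f' at position 7: consonant
  'e' at position 8: vowel (running total: 4)
Total vowels: 4

4


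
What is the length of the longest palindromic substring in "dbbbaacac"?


Input: "dbbbaacac"
Checking substrings for palindromes:
  [1:4] "bbb" (len 3) => palindrome
  [5:8] "aca" (len 3) => palindrome
  [6:9] "cac" (len 3) => palindrome
  [1:3] "bb" (len 2) => palindrome
  [2:4] "bb" (len 2) => palindrome
  [4:6] "aa" (len 2) => palindrome
Longest palindromic substring: "bbb" with length 3

3


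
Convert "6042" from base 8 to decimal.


Input: "6042" in base 8
Positional expansion:
  Digit '6' (value 6) x 8^3 = 3072
  Digit '0' (value 0) x 8^2 = 0
  Digit '4' (value 4) x 8^1 = 32
  Digit '2' (value 2) x 8^0 = 2
Sum = 3106

3106


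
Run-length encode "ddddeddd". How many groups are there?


Input: ddddeddd
Scanning for consecutive runs:
  Group 1: 'd' x 4 (positions 0-3)
  Group 2: 'e' x 1 (positions 4-4)
  Group 3: 'd' x 3 (positions 5-7)
Total groups: 3

3


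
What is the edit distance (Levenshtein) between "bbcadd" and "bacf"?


Computing edit distance: "bbcadd" -> "bacf"
DP table:
           b    a    c    f
      0    1    2    3    4
  b   1    0    1    2    3
  b   2    1    1    2    3
  c   3    2    2    1    2
  a   4    3    2    2    2
  d   5    4    3    3    3
  d   6    5    4    4    4
Edit distance = dp[6][4] = 4

4


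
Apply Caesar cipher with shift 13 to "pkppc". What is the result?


Caesar cipher: shift "pkppc" by 13
  'p' (pos 15) + 13 = pos 2 = 'c'
  'k' (pos 10) + 13 = pos 23 = 'x'
  'p' (pos 15) + 13 = pos 2 = 'c'
  'p' (pos 15) + 13 = pos 2 = 'c'
  'c' (pos 2) + 13 = pos 15 = 'p'
Result: cxccp

cxccp


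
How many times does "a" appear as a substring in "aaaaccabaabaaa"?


Searching for "a" in "aaaaccabaabaaa"
Scanning each position:
  Position 0: "a" => MATCH
  Position 1: "a" => MATCH
  Position 2: "a" => MATCH
  Position 3: "a" => MATCH
  Position 4: "c" => no
  Position 5: "c" => no
  Position 6: "a" => MATCH
  Position 7: "b" => no
  Position 8: "a" => MATCH
  Position 9: "a" => MATCH
  Position 10: "b" => no
  Position 11: "a" => MATCH
  Position 12: "a" => MATCH
  Position 13: "a" => MATCH
Total occurrences: 10

10


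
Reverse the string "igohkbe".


Input: igohkbe
Reading characters right to left:
  Position 6: 'e'
  Position 5: 'b'
  Position 4: 'k'
  Position 3: 'h'
  Position 2: 'o'
  Position 1: 'g'
  Position 0: 'i'
Reversed: ebkhogi

ebkhogi


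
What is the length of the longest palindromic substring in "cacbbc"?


Input: "cacbbc"
Checking substrings for palindromes:
  [2:6] "cbbc" (len 4) => palindrome
  [0:3] "cac" (len 3) => palindrome
  [3:5] "bb" (len 2) => palindrome
Longest palindromic substring: "cbbc" with length 4

4


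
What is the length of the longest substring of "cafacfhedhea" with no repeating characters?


Input: "cafacfhedhea"
Sliding window (track last position of each char):
  Position 0 ('c'): window [0,0] length 1 -- new best
  Position 1 ('a'): window [0,1] length 2 -- new best
  Position 2 ('f'): window [0,2] length 3 -- new best
  Position 3 ('a'): repeat (last at 1), move window start to 2
  Position 3 ('a'): window [2,3] length 2
  Position 4 ('c'): window [2,4] length 3
  Position 5 ('f'): repeat (last at 2), move window start to 3
  Position 5 ('f'): window [3,5] length 3
  Position 6 ('h'): window [3,6] length 4 -- new best
  Position 7 ('e'): window [3,7] length 5 -- new best
  Position 8 ('d'): window [3,8] length 6 -- new best
  Position 9 ('h'): repeat (last at 6), move window start to 7
  Position 9 ('h'): window [7,9] length 3
  Position 10 ('e'): repeat (last at 7), move window start to 8
  Position 10 ('e'): window [8,10] length 3
  Position 11 ('a'): window [8,11] length 4
Longest substring with no repeats: "acfhed" with length 6

6


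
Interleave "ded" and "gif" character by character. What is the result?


Interleaving "ded" and "gif":
  Position 0: 'd' from first, 'g' from second => "dg"
  Position 1: 'e' from first, 'i' from second => "ei"
  Position 2: 'd' from first, 'f' from second => "df"
Result: dgeidf

dgeidf


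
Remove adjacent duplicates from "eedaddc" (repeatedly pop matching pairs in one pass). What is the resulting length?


Input: eedaddc
Stack-based adjacent duplicate removal:
  Read 'e': push. Stack: e
  Read 'e': matches stack top 'e' => pop. Stack: (empty)
  Read 'd': push. Stack: d
  Read 'a': push. Stack: da
  Read 'd': push. Stack: dad
  Read 'd': matches stack top 'd' => pop. Stack: da
  Read 'c': push. Stack: dac
Final stack: "dac" (length 3)

3


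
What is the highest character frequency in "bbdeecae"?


Input: bbdeecae
Character counts:
  'a': 1
  'b': 2
  'c': 1
  'd': 1
  'e': 3
Maximum frequency: 3

3


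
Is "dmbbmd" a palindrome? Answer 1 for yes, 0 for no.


Input: dmbbmd
Reversed: dmbbmd
  Compare pos 0 ('d') with pos 5 ('d'): match
  Compare pos 1 ('m') with pos 4 ('m'): match
  Compare pos 2 ('b') with pos 3 ('b'): match
Result: palindrome

1


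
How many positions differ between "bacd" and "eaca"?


Comparing "bacd" and "eaca" position by position:
  Position 0: 'b' vs 'e' => DIFFER
  Position 1: 'a' vs 'a' => same
  Position 2: 'c' vs 'c' => same
  Position 3: 'd' vs 'a' => DIFFER
Positions that differ: 2

2


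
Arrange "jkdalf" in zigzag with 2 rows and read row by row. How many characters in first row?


Zigzag "jkdalf" into 2 rows:
Placing characters:
  'j' => row 0
  'k' => row 1
  'd' => row 0
  'a' => row 1
  'l' => row 0
  'f' => row 1
Rows:
  Row 0: "jdl"
  Row 1: "kaf"
First row length: 3

3


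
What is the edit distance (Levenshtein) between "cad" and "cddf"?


Computing edit distance: "cad" -> "cddf"
DP table:
           c    d    d    f
      0    1    2    3    4
  c   1    0    1    2    3
  a   2    1    1    2    3
  d   3    2    1    1    2
Edit distance = dp[3][4] = 2

2


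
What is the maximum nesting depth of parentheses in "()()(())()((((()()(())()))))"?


Input: "()()(())()((((()()(())()))))"
Tracking depth:
  Position 0 '(': depth becomes 1
  Position 1 ')': depth becomes 0
  Position 2 '(': depth becomes 1
  Position 3 ')': depth becomes 0
  Position 4 '(': depth becomes 1
  Position 5 '(': depth becomes 2
  Position 6 ')': depth becomes 1
  Position 7 ')': depth becomes 0
  Position 8 '(': depth becomes 1
  Position 9 ')': depth becomes 0
  Position 10 '(': depth becomes 1
  Position 11 '(': depth becomes 2
  Position 12 '(': depth becomes 3
  Position 13 '(': depth becomes 4
  Position 14 '(': depth becomes 5
  Position 15 ')': depth becomes 4
  Position 16 '(': depth becomes 5
  Position 17 ')': depth becomes 4
  Position 18 '(': depth becomes 5
  Position 19 '(': depth becomes 6
  Position 20 ')': depth becomes 5
  Position 21 ')': depth becomes 4
  Position 22 '(': depth becomes 5
  Position 23 ')': depth becomes 4
  Position 24 ')': depth becomes 3
  Position 25 ')': depth becomes 2
  Position 26 ')': depth becomes 1
  Position 27 ')': depth becomes 0
Maximum depth reached: 6

6


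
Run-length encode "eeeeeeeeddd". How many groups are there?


Input: eeeeeeeeddd
Scanning for consecutive runs:
  Group 1: 'e' x 8 (positions 0-7)
  Group 2: 'd' x 3 (positions 8-10)
Total groups: 2

2


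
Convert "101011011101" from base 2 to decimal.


Input: "101011011101" in base 2
Positional expansion:
  Digit '1' (value 1) x 2^11 = 2048
  Digit '0' (value 0) x 2^10 = 0
  Digit '1' (value 1) x 2^9 = 512
  Digit '0' (value 0) x 2^8 = 0
  Digit '1' (value 1) x 2^7 = 128
  Digit '1' (value 1) x 2^6 = 64
  Digit '0' (value 0) x 2^5 = 0
  Digit '1' (value 1) x 2^4 = 16
  Digit '1' (value 1) x 2^3 = 8
  Digit '1' (value 1) x 2^2 = 4
  Digit '0' (value 0) x 2^1 = 0
  Digit '1' (value 1) x 2^0 = 1
Sum = 2781

2781


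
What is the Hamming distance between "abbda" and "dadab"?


Comparing "abbda" and "dadab" position by position:
  Position 0: 'a' vs 'd' => differ
  Position 1: 'b' vs 'a' => differ
  Position 2: 'b' vs 'd' => differ
  Position 3: 'd' vs 'a' => differ
  Position 4: 'a' vs 'b' => differ
Total differences (Hamming distance): 5

5


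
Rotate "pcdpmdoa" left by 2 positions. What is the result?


Input: "pcdpmdoa", rotate left by 2
First 2 characters: "pc"
Remaining characters: "dpmdoa"
Concatenate remaining + first: "dpmdoa" + "pc" = "dpmdoapc"

dpmdoapc


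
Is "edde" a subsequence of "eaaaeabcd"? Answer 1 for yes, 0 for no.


Check if "edde" is a subsequence of "eaaaeabcd"
Greedy scan:
  Position 0 ('e'): matches sub[0] = 'e'
  Position 1 ('a'): no match needed
  Position 2 ('a'): no match needed
  Position 3 ('a'): no match needed
  Position 4 ('e'): no match needed
  Position 5 ('a'): no match needed
  Position 6 ('b'): no match needed
  Position 7 ('c'): no match needed
  Position 8 ('d'): matches sub[1] = 'd'
Only matched 2/4 characters => not a subsequence

0


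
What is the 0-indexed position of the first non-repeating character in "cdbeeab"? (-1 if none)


Input: cdbeeab
Character frequencies:
  'a': 1
  'b': 2
  'c': 1
  'd': 1
  'e': 2
Scanning left to right for freq == 1:
  Position 0 ('c'): unique! => answer = 0

0


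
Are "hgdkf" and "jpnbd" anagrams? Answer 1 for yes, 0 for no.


Strings: "hgdkf", "jpnbd"
Sorted first:  dfghk
Sorted second: bdjnp
Differ at position 0: 'd' vs 'b' => not anagrams

0


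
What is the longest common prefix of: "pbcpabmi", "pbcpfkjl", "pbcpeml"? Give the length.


Words: pbcpabmi, pbcpfkjl, pbcpeml
  Position 0: all 'p' => match
  Position 1: all 'b' => match
  Position 2: all 'c' => match
  Position 3: all 'p' => match
  Position 4: ('a', 'f', 'e') => mismatch, stop
LCP = "pbcp" (length 4)

4


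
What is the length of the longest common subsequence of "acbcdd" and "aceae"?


LCS of "acbcdd" and "aceae"
DP table:
           a    c    e    a    e
      0    0    0    0    0    0
  a   0    1    1    1    1    1
  c   0    1    2    2    2    2
  b   0    1    2    2    2    2
  c   0    1    2    2    2    2
  d   0    1    2    2    2    2
  d   0    1    2    2    2    2
LCS length = dp[6][5] = 2

2


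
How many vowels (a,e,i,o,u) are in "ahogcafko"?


Input: ahogcafko
Checking each character:
  'a' at position 0: vowel (running total: 1)
  'h' at position 1: consonant
  'o' at position 2: vowel (running total: 2)
  'g' at position 3: consonant
  'c' at position 4: consonant
  'a' at position 5: vowel (running total: 3)
  'f' at position 6: consonant
  'k' at position 7: consonant
  'o' at position 8: vowel (running total: 4)
Total vowels: 4

4


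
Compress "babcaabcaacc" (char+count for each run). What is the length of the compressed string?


Input: babcaabcaacc
Runs:
  'b' x 1 => "b1"
  'a' x 1 => "a1"
  'b' x 1 => "b1"
  'c' x 1 => "c1"
  'a' x 2 => "a2"
  'b' x 1 => "b1"
  'c' x 1 => "c1"
  'a' x 2 => "a2"
  'c' x 2 => "c2"
Compressed: "b1a1b1c1a2b1c1a2c2"
Compressed length: 18

18


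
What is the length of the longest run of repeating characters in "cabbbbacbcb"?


Input: "cabbbbacbcb"
Scanning for longest run:
  Position 1 ('a'): new char, reset run to 1
  Position 2 ('b'): new char, reset run to 1
  Position 3 ('b'): continues run of 'b', length=2
  Position 4 ('b'): continues run of 'b', length=3
  Position 5 ('b'): continues run of 'b', length=4
  Position 6 ('a'): new char, reset run to 1
  Position 7 ('c'): new char, reset run to 1
  Position 8 ('b'): new char, reset run to 1
  Position 9 ('c'): new char, reset run to 1
  Position 10 ('b'): new char, reset run to 1
Longest run: 'b' with length 4

4


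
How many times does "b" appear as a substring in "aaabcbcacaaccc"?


Searching for "b" in "aaabcbcacaaccc"
Scanning each position:
  Position 0: "a" => no
  Position 1: "a" => no
  Position 2: "a" => no
  Position 3: "b" => MATCH
  Position 4: "c" => no
  Position 5: "b" => MATCH
  Position 6: "c" => no
  Position 7: "a" => no
  Position 8: "c" => no
  Position 9: "a" => no
  Position 10: "a" => no
  Position 11: "c" => no
  Position 12: "c" => no
  Position 13: "c" => no
Total occurrences: 2

2


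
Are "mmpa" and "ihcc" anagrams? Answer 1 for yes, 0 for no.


Strings: "mmpa", "ihcc"
Sorted first:  ammp
Sorted second: cchi
Differ at position 0: 'a' vs 'c' => not anagrams

0


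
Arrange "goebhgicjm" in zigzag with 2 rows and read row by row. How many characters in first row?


Zigzag "goebhgicjm" into 2 rows:
Placing characters:
  'g' => row 0
  'o' => row 1
  'e' => row 0
  'b' => row 1
  'h' => row 0
  'g' => row 1
  'i' => row 0
  'c' => row 1
  'j' => row 0
  'm' => row 1
Rows:
  Row 0: "gehij"
  Row 1: "obgcm"
First row length: 5

5


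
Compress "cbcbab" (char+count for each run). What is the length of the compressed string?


Input: cbcbab
Runs:
  'c' x 1 => "c1"
  'b' x 1 => "b1"
  'c' x 1 => "c1"
  'b' x 1 => "b1"
  'a' x 1 => "a1"
  'b' x 1 => "b1"
Compressed: "c1b1c1b1a1b1"
Compressed length: 12

12


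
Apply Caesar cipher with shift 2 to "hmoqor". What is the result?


Caesar cipher: shift "hmoqor" by 2
  'h' (pos 7) + 2 = pos 9 = 'j'
  'm' (pos 12) + 2 = pos 14 = 'o'
  'o' (pos 14) + 2 = pos 16 = 'q'
  'q' (pos 16) + 2 = pos 18 = 's'
  'o' (pos 14) + 2 = pos 16 = 'q'
  'r' (pos 17) + 2 = pos 19 = 't'
Result: joqsqt

joqsqt


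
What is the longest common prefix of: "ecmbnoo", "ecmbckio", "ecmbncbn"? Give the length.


Words: ecmbnoo, ecmbckio, ecmbncbn
  Position 0: all 'e' => match
  Position 1: all 'c' => match
  Position 2: all 'm' => match
  Position 3: all 'b' => match
  Position 4: ('n', 'c', 'n') => mismatch, stop
LCP = "ecmb" (length 4)

4


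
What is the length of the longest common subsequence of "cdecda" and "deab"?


LCS of "cdecda" and "deab"
DP table:
           d    e    a    b
      0    0    0    0    0
  c   0    0    0    0    0
  d   0    1    1    1    1
  e   0    1    2    2    2
  c   0    1    2    2    2
  d   0    1    2    2    2
  a   0    1    2    3    3
LCS length = dp[6][4] = 3

3


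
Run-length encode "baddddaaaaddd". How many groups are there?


Input: baddddaaaaddd
Scanning for consecutive runs:
  Group 1: 'b' x 1 (positions 0-0)
  Group 2: 'a' x 1 (positions 1-1)
  Group 3: 'd' x 4 (positions 2-5)
  Group 4: 'a' x 4 (positions 6-9)
  Group 5: 'd' x 3 (positions 10-12)
Total groups: 5

5


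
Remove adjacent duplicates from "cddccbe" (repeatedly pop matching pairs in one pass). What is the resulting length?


Input: cddccbe
Stack-based adjacent duplicate removal:
  Read 'c': push. Stack: c
  Read 'd': push. Stack: cd
  Read 'd': matches stack top 'd' => pop. Stack: c
  Read 'c': matches stack top 'c' => pop. Stack: (empty)
  Read 'c': push. Stack: c
  Read 'b': push. Stack: cb
  Read 'e': push. Stack: cbe
Final stack: "cbe" (length 3)

3


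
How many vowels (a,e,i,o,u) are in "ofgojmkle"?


Input: ofgojmkle
Checking each character:
  'o' at position 0: vowel (running total: 1)
  'f' at position 1: consonant
  'g' at position 2: consonant
  'o' at position 3: vowel (running total: 2)
  'j' at position 4: consonant
  'm' at position 5: consonant
  'k' at position 6: consonant
  'l' at position 7: consonant
  'e' at position 8: vowel (running total: 3)
Total vowels: 3

3


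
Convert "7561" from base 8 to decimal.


Input: "7561" in base 8
Positional expansion:
  Digit '7' (value 7) x 8^3 = 3584
  Digit '5' (value 5) x 8^2 = 320
  Digit '6' (value 6) x 8^1 = 48
  Digit '1' (value 1) x 8^0 = 1
Sum = 3953

3953


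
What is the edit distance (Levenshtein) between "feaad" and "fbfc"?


Computing edit distance: "feaad" -> "fbfc"
DP table:
           f    b    f    c
      0    1    2    3    4
  f   1    0    1    2    3
  e   2    1    1    2    3
  a   3    2    2    2    3
  a   4    3    3    3    3
  d   5    4    4    4    4
Edit distance = dp[5][4] = 4

4


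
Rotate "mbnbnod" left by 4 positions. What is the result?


Input: "mbnbnod", rotate left by 4
First 4 characters: "mbnb"
Remaining characters: "nod"
Concatenate remaining + first: "nod" + "mbnb" = "nodmbnb"

nodmbnb


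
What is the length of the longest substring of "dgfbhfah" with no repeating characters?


Input: "dgfbhfah"
Sliding window (track last position of each char):
  Position 0 ('d'): window [0,0] length 1 -- new best
  Position 1 ('g'): window [0,1] length 2 -- new best
  Position 2 ('f'): window [0,2] length 3 -- new best
  Position 3 ('b'): window [0,3] length 4 -- new best
  Position 4 ('h'): window [0,4] length 5 -- new best
  Position 5 ('f'): repeat (last at 2), move window start to 3
  Position 5 ('f'): window [3,5] length 3
  Position 6 ('a'): window [3,6] length 4
  Position 7 ('h'): repeat (last at 4), move window start to 5
  Position 7 ('h'): window [5,7] length 3
Longest substring with no repeats: "dgfbh" with length 5

5


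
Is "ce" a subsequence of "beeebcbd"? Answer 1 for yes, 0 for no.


Check if "ce" is a subsequence of "beeebcbd"
Greedy scan:
  Position 0 ('b'): no match needed
  Position 1 ('e'): no match needed
  Position 2 ('e'): no match needed
  Position 3 ('e'): no match needed
  Position 4 ('b'): no match needed
  Position 5 ('c'): matches sub[0] = 'c'
  Position 6 ('b'): no match needed
  Position 7 ('d'): no match needed
Only matched 1/2 characters => not a subsequence

0


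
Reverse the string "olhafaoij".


Input: olhafaoij
Reading characters right to left:
  Position 8: 'j'
  Position 7: 'i'
  Position 6: 'o'
  Position 5: 'a'
  Position 4: 'f'
  Position 3: 'a'
  Position 2: 'h'
  Position 1: 'l'
  Position 0: 'o'
Reversed: jioafahlo

jioafahlo


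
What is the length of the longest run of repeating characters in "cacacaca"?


Input: "cacacaca"
Scanning for longest run:
  Position 1 ('a'): new char, reset run to 1
  Position 2 ('c'): new char, reset run to 1
  Position 3 ('a'): new char, reset run to 1
  Position 4 ('c'): new char, reset run to 1
  Position 5 ('a'): new char, reset run to 1
  Position 6 ('c'): new char, reset run to 1
  Position 7 ('a'): new char, reset run to 1
Longest run: 'c' with length 1

1


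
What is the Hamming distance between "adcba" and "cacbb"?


Comparing "adcba" and "cacbb" position by position:
  Position 0: 'a' vs 'c' => differ
  Position 1: 'd' vs 'a' => differ
  Position 2: 'c' vs 'c' => same
  Position 3: 'b' vs 'b' => same
  Position 4: 'a' vs 'b' => differ
Total differences (Hamming distance): 3

3


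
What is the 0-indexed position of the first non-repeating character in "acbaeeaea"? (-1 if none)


Input: acbaeeaea
Character frequencies:
  'a': 4
  'b': 1
  'c': 1
  'e': 3
Scanning left to right for freq == 1:
  Position 0 ('a'): freq=4, skip
  Position 1 ('c'): unique! => answer = 1

1


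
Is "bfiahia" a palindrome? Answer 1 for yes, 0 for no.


Input: bfiahia
Reversed: aihaifb
  Compare pos 0 ('b') with pos 6 ('a'): MISMATCH
  Compare pos 1 ('f') with pos 5 ('i'): MISMATCH
  Compare pos 2 ('i') with pos 4 ('h'): MISMATCH
Result: not a palindrome

0


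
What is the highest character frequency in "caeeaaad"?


Input: caeeaaad
Character counts:
  'a': 4
  'c': 1
  'd': 1
  'e': 2
Maximum frequency: 4

4


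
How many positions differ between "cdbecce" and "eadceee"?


Comparing "cdbecce" and "eadceee" position by position:
  Position 0: 'c' vs 'e' => DIFFER
  Position 1: 'd' vs 'a' => DIFFER
  Position 2: 'b' vs 'd' => DIFFER
  Position 3: 'e' vs 'c' => DIFFER
  Position 4: 'c' vs 'e' => DIFFER
  Position 5: 'c' vs 'e' => DIFFER
  Position 6: 'e' vs 'e' => same
Positions that differ: 6

6


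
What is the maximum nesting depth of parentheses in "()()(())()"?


Input: "()()(())()"
Tracking depth:
  Position 0 '(': depth becomes 1
  Position 1 ')': depth becomes 0
  Position 2 '(': depth becomes 1
  Position 3 ')': depth becomes 0
  Position 4 '(': depth becomes 1
  Position 5 '(': depth becomes 2
  Position 6 ')': depth becomes 1
  Position 7 ')': depth becomes 0
  Position 8 '(': depth becomes 1
  Position 9 ')': depth becomes 0
Maximum depth reached: 2

2


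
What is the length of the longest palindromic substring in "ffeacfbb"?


Input: "ffeacfbb"
Checking substrings for palindromes:
  [0:2] "ff" (len 2) => palindrome
  [6:8] "bb" (len 2) => palindrome
Longest palindromic substring: "ff" with length 2

2


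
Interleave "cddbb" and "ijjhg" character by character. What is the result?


Interleaving "cddbb" and "ijjhg":
  Position 0: 'c' from first, 'i' from second => "ci"
  Position 1: 'd' from first, 'j' from second => "dj"
  Position 2: 'd' from first, 'j' from second => "dj"
  Position 3: 'b' from first, 'h' from second => "bh"
  Position 4: 'b' from first, 'g' from second => "bg"
Result: cidjdjbhbg

cidjdjbhbg


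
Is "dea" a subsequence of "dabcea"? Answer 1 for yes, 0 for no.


Check if "dea" is a subsequence of "dabcea"
Greedy scan:
  Position 0 ('d'): matches sub[0] = 'd'
  Position 1 ('a'): no match needed
  Position 2 ('b'): no match needed
  Position 3 ('c'): no match needed
  Position 4 ('e'): matches sub[1] = 'e'
  Position 5 ('a'): matches sub[2] = 'a'
All 3 characters matched => is a subsequence

1


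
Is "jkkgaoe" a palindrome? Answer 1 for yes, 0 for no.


Input: jkkgaoe
Reversed: eoagkkj
  Compare pos 0 ('j') with pos 6 ('e'): MISMATCH
  Compare pos 1 ('k') with pos 5 ('o'): MISMATCH
  Compare pos 2 ('k') with pos 4 ('a'): MISMATCH
Result: not a palindrome

0


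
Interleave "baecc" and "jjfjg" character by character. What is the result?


Interleaving "baecc" and "jjfjg":
  Position 0: 'b' from first, 'j' from second => "bj"
  Position 1: 'a' from first, 'j' from second => "aj"
  Position 2: 'e' from first, 'f' from second => "ef"
  Position 3: 'c' from first, 'j' from second => "cj"
  Position 4: 'c' from first, 'g' from second => "cg"
Result: bjajefcjcg

bjajefcjcg


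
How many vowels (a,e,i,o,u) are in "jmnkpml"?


Input: jmnkpml
Checking each character:
  'j' at position 0: consonant
  'm' at position 1: consonant
  'n' at position 2: consonant
  'k' at position 3: consonant
  'p' at position 4: consonant
  'm' at position 5: consonant
  'l' at position 6: consonant
Total vowels: 0

0


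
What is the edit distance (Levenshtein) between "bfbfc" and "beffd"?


Computing edit distance: "bfbfc" -> "beffd"
DP table:
           b    e    f    f    d
      0    1    2    3    4    5
  b   1    0    1    2    3    4
  f   2    1    1    1    2    3
  b   3    2    2    2    2    3
  f   4    3    3    2    2    3
  c   5    4    4    3    3    3
Edit distance = dp[5][5] = 3

3


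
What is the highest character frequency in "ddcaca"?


Input: ddcaca
Character counts:
  'a': 2
  'c': 2
  'd': 2
Maximum frequency: 2

2


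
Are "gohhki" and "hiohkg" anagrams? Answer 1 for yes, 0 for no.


Strings: "gohhki", "hiohkg"
Sorted first:  ghhiko
Sorted second: ghhiko
Sorted forms match => anagrams

1


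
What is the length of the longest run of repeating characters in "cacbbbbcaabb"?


Input: "cacbbbbcaabb"
Scanning for longest run:
  Position 1 ('a'): new char, reset run to 1
  Position 2 ('c'): new char, reset run to 1
  Position 3 ('b'): new char, reset run to 1
  Position 4 ('b'): continues run of 'b', length=2
  Position 5 ('b'): continues run of 'b', length=3
  Position 6 ('b'): continues run of 'b', length=4
  Position 7 ('c'): new char, reset run to 1
  Position 8 ('a'): new char, reset run to 1
  Position 9 ('a'): continues run of 'a', length=2
  Position 10 ('b'): new char, reset run to 1
  Position 11 ('b'): continues run of 'b', length=2
Longest run: 'b' with length 4

4


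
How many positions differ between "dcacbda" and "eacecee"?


Comparing "dcacbda" and "eacecee" position by position:
  Position 0: 'd' vs 'e' => DIFFER
  Position 1: 'c' vs 'a' => DIFFER
  Position 2: 'a' vs 'c' => DIFFER
  Position 3: 'c' vs 'e' => DIFFER
  Position 4: 'b' vs 'c' => DIFFER
  Position 5: 'd' vs 'e' => DIFFER
  Position 6: 'a' vs 'e' => DIFFER
Positions that differ: 7

7


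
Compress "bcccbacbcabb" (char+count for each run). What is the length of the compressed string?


Input: bcccbacbcabb
Runs:
  'b' x 1 => "b1"
  'c' x 3 => "c3"
  'b' x 1 => "b1"
  'a' x 1 => "a1"
  'c' x 1 => "c1"
  'b' x 1 => "b1"
  'c' x 1 => "c1"
  'a' x 1 => "a1"
  'b' x 2 => "b2"
Compressed: "b1c3b1a1c1b1c1a1b2"
Compressed length: 18

18


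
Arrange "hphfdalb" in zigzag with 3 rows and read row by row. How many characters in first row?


Zigzag "hphfdalb" into 3 rows:
Placing characters:
  'h' => row 0
  'p' => row 1
  'h' => row 2
  'f' => row 1
  'd' => row 0
  'a' => row 1
  'l' => row 2
  'b' => row 1
Rows:
  Row 0: "hd"
  Row 1: "pfab"
  Row 2: "hl"
First row length: 2

2


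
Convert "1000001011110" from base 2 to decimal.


Input: "1000001011110" in base 2
Positional expansion:
  Digit '1' (value 1) x 2^12 = 4096
  Digit '0' (value 0) x 2^11 = 0
  Digit '0' (value 0) x 2^10 = 0
  Digit '0' (value 0) x 2^9 = 0
  Digit '0' (value 0) x 2^8 = 0
  Digit '0' (value 0) x 2^7 = 0
  Digit '1' (value 1) x 2^6 = 64
  Digit '0' (value 0) x 2^5 = 0
  Digit '1' (value 1) x 2^4 = 16
  Digit '1' (value 1) x 2^3 = 8
  Digit '1' (value 1) x 2^2 = 4
  Digit '1' (value 1) x 2^1 = 2
  Digit '0' (value 0) x 2^0 = 0
Sum = 4190

4190


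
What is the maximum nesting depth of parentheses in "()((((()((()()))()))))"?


Input: "()((((()((()()))()))))"
Tracking depth:
  Position 0 '(': depth becomes 1
  Position 1 ')': depth becomes 0
  Position 2 '(': depth becomes 1
  Position 3 '(': depth becomes 2
  Position 4 '(': depth becomes 3
  Position 5 '(': depth becomes 4
  Position 6 '(': depth becomes 5
  Position 7 ')': depth becomes 4
  Position 8 '(': depth becomes 5
  Position 9 '(': depth becomes 6
  Position 10 '(': depth becomes 7
  Position 11 ')': depth becomes 6
  Position 12 '(': depth becomes 7
  Position 13 ')': depth becomes 6
  Position 14 ')': depth becomes 5
  Position 15 ')': depth becomes 4
  Position 16 '(': depth becomes 5
  Position 17 ')': depth becomes 4
  Position 18 ')': depth becomes 3
  Position 19 ')': depth becomes 2
  Position 20 ')': depth becomes 1
  Position 21 ')': depth becomes 0
Maximum depth reached: 7

7


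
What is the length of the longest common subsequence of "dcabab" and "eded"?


LCS of "dcabab" and "eded"
DP table:
           e    d    e    d
      0    0    0    0    0
  d   0    0    1    1    1
  c   0    0    1    1    1
  a   0    0    1    1    1
  b   0    0    1    1    1
  a   0    0    1    1    1
  b   0    0    1    1    1
LCS length = dp[6][4] = 1

1


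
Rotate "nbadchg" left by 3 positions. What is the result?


Input: "nbadchg", rotate left by 3
First 3 characters: "nba"
Remaining characters: "dchg"
Concatenate remaining + first: "dchg" + "nba" = "dchgnba"

dchgnba


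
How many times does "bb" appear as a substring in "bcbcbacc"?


Searching for "bb" in "bcbcbacc"
Scanning each position:
  Position 0: "bc" => no
  Position 1: "cb" => no
  Position 2: "bc" => no
  Position 3: "cb" => no
  Position 4: "ba" => no
  Position 5: "ac" => no
  Position 6: "cc" => no
Total occurrences: 0

0


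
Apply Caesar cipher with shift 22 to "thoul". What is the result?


Caesar cipher: shift "thoul" by 22
  't' (pos 19) + 22 = pos 15 = 'p'
  'h' (pos 7) + 22 = pos 3 = 'd'
  'o' (pos 14) + 22 = pos 10 = 'k'
  'u' (pos 20) + 22 = pos 16 = 'q'
  'l' (pos 11) + 22 = pos 7 = 'h'
Result: pdkqh

pdkqh


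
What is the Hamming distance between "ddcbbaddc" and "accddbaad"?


Comparing "ddcbbaddc" and "accddbaad" position by position:
  Position 0: 'd' vs 'a' => differ
  Position 1: 'd' vs 'c' => differ
  Position 2: 'c' vs 'c' => same
  Position 3: 'b' vs 'd' => differ
  Position 4: 'b' vs 'd' => differ
  Position 5: 'a' vs 'b' => differ
  Position 6: 'd' vs 'a' => differ
  Position 7: 'd' vs 'a' => differ
  Position 8: 'c' vs 'd' => differ
Total differences (Hamming distance): 8

8


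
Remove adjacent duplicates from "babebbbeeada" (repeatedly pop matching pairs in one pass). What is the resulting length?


Input: babebbbeeada
Stack-based adjacent duplicate removal:
  Read 'b': push. Stack: b
  Read 'a': push. Stack: ba
  Read 'b': push. Stack: bab
  Read 'e': push. Stack: babe
  Read 'b': push. Stack: babeb
  Read 'b': matches stack top 'b' => pop. Stack: babe
  Read 'b': push. Stack: babeb
  Read 'e': push. Stack: babebe
  Read 'e': matches stack top 'e' => pop. Stack: babeb
  Read 'a': push. Stack: babeba
  Read 'd': push. Stack: babebad
  Read 'a': push. Stack: babebada
Final stack: "babebada" (length 8)

8


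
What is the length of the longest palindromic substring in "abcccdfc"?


Input: "abcccdfc"
Checking substrings for palindromes:
  [2:5] "ccc" (len 3) => palindrome
  [2:4] "cc" (len 2) => palindrome
  [3:5] "cc" (len 2) => palindrome
Longest palindromic substring: "ccc" with length 3

3
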